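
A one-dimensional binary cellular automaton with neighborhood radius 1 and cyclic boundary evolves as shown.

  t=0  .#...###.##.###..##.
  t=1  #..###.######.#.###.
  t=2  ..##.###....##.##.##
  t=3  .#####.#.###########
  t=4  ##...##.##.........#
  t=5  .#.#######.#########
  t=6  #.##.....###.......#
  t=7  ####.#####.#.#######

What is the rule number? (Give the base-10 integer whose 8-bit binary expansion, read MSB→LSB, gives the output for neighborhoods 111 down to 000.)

107

  [7] ### => .  t=0,i=6
  [6] ##. => #  t=0,i=7
  [5] #.# => #  t=0,i=8
  [4] #.. => .  t=0,i=2
  [3] .## => #  t=0,i=5
  [2] .#. => .  t=0,i=1
  [1] ..# => #  t=0,i=0
  [0] ... => #  t=0,i=3
  bits 01101011 = 107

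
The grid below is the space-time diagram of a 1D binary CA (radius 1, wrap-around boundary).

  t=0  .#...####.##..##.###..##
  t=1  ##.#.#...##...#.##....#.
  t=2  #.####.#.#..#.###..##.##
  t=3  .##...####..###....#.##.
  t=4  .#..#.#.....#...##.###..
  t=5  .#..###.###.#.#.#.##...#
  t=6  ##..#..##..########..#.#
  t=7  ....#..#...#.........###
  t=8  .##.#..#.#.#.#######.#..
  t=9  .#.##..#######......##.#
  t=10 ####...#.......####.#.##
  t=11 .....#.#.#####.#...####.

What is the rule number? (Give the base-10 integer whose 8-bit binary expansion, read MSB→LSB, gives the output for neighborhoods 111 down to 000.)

45

  [7] ### => .  t=0,i=6
  [6] ##. => .  t=0,i=8
  [5] #.# => #  t=0,i=0
  [4] #.. => .  t=0,i=2
  [3] .## => #  t=0,i=5
  [2] .#. => #  t=0,i=1
  [1] ..# => .  t=0,i=4
  [0] ... => #  t=0,i=3
  bits 00101101 = 45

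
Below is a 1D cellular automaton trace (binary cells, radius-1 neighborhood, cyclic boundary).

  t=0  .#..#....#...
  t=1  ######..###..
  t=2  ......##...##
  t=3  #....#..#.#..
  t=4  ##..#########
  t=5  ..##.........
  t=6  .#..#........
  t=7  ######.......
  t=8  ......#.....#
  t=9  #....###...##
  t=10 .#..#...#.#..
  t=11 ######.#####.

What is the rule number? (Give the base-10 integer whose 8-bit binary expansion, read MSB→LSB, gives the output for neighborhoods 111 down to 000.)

54

  [7] ### => .  t=1,i=1
  [6] ##. => .  t=1,i=5
  [5] #.# => #  t=3,i=9
  [4] #.. => #  t=0,i=2
  [3] .## => .  t=1,i=0
  [2] .#. => #  t=0,i=1
  [1] ..# => #  t=0,i=0
  [0] ... => .  t=0,i=6
  bits 00110110 = 54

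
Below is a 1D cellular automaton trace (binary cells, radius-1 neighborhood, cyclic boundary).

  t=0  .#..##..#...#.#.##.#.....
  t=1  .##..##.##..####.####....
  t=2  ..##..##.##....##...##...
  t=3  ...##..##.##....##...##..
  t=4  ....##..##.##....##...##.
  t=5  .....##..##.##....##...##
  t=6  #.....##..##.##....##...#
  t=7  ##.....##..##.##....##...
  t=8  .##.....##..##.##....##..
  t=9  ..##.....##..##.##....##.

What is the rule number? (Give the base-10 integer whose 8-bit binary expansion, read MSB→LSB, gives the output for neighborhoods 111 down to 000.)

  nb ###: next=.  (t=1,i=13, bit7=0)
  nb ##.: next=#  (t=0,i=5, bit6=1)
  nb #.#: next=#  (t=0,i=13, bit5=1)
  nb #..: next=#  (t=0,i=2, bit4=1)
  nb .##: next=.  (t=0,i=4, bit3=0)
  nb .#.: next=#  (t=0,i=1, bit2=1)
  nb ..#: next=.  (t=0,i=0, bit1=0)
  nb ...: next=.  (t=0,i=10, bit0=0)
  bits 01110100 = 116

116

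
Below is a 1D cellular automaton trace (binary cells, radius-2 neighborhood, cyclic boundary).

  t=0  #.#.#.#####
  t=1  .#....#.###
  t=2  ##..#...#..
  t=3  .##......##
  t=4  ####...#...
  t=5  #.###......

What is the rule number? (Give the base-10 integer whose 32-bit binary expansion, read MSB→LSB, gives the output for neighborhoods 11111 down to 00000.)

  ##### -> #   bit 31 = 1  t=0,i=8
  ####. -> #   bit 30 = 1  t=0,i=10
  ###.# -> .   bit 29 = 0  t=0,i=0
  ###.. -> #   bit 28 = 1  t=4,i=3
  ##.## -> #   bit 27 = 1  t=3,i=0
  ##.#. -> #   bit 26 = 1  t=0,i=1
  ##..# -> #   bit 25 = 1  t=2,i=2
  ##... -> #   bit 24 = 1  t=3,i=3
  #.### -> #   bit 23 = 1  t=0,i=6
  #.##. -> #   bit 22 = 1  t=3,i=1
  #.#.# -> .   bit 21 = 0  t=0,i=2
  #.#.. -> #   bit 20 = 1  t=1,i=1
  #..## -> #   bit 19 = 1  t=2,i=10
  #..#. -> .   bit 18 = 0  t=2,i=3
  #...# -> .   bit 17 = 0  t=2,i=6
  #.... -> .   bit 16 = 0  t=1,i=3
  .#### -> .   bit 15 = 0  t=0,i=7
  .###. -> .   bit 14 = 0  t=1,i=9
  .##.# -> .   bit 13 = 0  t=3,i=10
  .##.. -> #   bit 12 = 1  t=2,i=1
  .#.## -> .   bit 11 = 0  t=0,i=5
  .#.#. -> .   bit 10 = 0  t=0,i=3
  .#..# -> #   bit 9 = 1  t=2,i=9
  .#... -> .   bit 8 = 0  t=1,i=2
  ..### -> #   bit 7 = 1  t=4,i=0
  ..##. -> .   bit 6 = 0  t=2,i=0
  ..#.# -> .   bit 5 = 0  t=1,i=6
  ..#.. -> .   bit 4 = 0  t=2,i=4
  ...## -> .   bit 3 = 0  t=3,i=8
  ...#. -> .   bit 2 = 0  t=1,i=5
  ....# -> #   bit 1 = 1  t=1,i=4
  ..... -> .   bit 0 = 0  t=3,i=5
  bits 11011111110110000001001010000010 = 3755479682

3755479682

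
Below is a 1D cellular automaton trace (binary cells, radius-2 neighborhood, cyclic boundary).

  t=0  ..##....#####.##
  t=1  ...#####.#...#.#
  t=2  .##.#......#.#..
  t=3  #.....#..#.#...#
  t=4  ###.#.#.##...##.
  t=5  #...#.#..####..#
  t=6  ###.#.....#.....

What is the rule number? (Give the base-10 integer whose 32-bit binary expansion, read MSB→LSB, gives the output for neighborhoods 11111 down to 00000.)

161976378

  ##### -> .   bit 31 = 0  t=0,i=10
  ####. -> .   bit 30 = 0  t=0,i=11
  ###.# -> .   bit 29 = 0  t=0,i=12
  ###.. -> .   bit 28 = 0  t=5,i=12
  ##.## -> #   bit 27 = 1  t=0,i=13
  ##.#. -> .   bit 26 = 0  t=1,i=8
  ##..# -> .   bit 25 = 0  t=0,i=0
  ##... -> #   bit 24 = 1  t=0,i=4
  #.### -> #   bit 23 = 1  t=4,i=0
  #.##. -> .   bit 22 = 0  t=0,i=14
  #.#.# -> #   bit 21 = 1  t=4,i=4
  #.#.. -> .   bit 20 = 0  t=1,i=9
  #..## -> .   bit 19 = 0  t=0,i=1
  #..#. -> #   bit 18 = 1  t=3,i=8
  #...# -> #   bit 17 = 1  t=1,i=1
  #.... -> #   bit 16 = 1  t=0,i=5
  .#### -> #   bit 15 = 1  t=0,i=9
  .###. -> .   bit 14 = 0  t=4,i=1
  .##.# -> .   bit 13 = 0  t=2,i=2
  .##.. -> #   bit 12 = 1  t=0,i=3
  .#.## -> .   bit 11 = 0  t=4,i=7
  .#.#. -> .   bit 10 = 0  t=1,i=14
  .#..# -> .   bit 9 = 0  t=3,i=7
  .#... -> .   bit 8 = 0  t=1,i=0
  ..### -> .   bit 7 = 0  t=0,i=8
  ..##. -> .   bit 6 = 0  t=0,i=2
  ..#.# -> #   bit 5 = 1  t=1,i=13
  ..#.. -> #   bit 4 = 1  t=3,i=6
  ...## -> #   bit 3 = 1  t=0,i=7
  ...#. -> .   bit 2 = 0  t=1,i=12
  ....# -> #   bit 1 = 1  t=0,i=6
  ..... -> .   bit 0 = 0  t=2,i=7
  bits 00001001101001111001000000111010 = 161976378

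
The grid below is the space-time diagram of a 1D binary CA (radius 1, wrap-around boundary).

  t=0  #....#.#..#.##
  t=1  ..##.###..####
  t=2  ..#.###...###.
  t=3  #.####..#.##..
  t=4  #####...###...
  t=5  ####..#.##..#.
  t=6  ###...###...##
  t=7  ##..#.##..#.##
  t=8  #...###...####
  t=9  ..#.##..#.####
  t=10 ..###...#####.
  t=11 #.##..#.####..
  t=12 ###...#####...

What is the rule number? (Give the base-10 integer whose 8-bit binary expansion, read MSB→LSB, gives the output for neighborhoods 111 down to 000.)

  ### -> #   bit 7 = 1  t=0,i=13
  ##. -> .   bit 6 = 0  t=0,i=0
  #.# -> #   bit 5 = 1  t=0,i=6
  #.. -> .   bit 4 = 0  t=0,i=1
  .## -> #   bit 3 = 1  t=0,i=12
  .#. -> #   bit 2 = 1  t=0,i=5
  ..# -> .   bit 1 = 0  t=0,i=4
  ... -> #   bit 0 = 1  t=0,i=2
  bits 10101101 = 173

173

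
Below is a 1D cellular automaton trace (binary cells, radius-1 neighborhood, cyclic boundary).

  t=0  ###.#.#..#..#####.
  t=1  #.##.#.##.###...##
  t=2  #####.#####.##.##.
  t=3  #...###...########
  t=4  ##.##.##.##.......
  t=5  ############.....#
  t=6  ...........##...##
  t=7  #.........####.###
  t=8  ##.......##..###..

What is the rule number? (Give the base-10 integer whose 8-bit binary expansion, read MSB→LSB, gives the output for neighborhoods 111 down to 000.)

122

  ###|.  b7=0 t=0,i=1
  ##.|#  b6=1 t=0,i=2
  #.#|#  b5=1 t=0,i=3
  #..|#  b4=1 t=0,i=7
  .##|#  b3=1 t=0,i=0
  .#.|.  b2=0 t=0,i=4
  ..#|#  b1=1 t=0,i=8
  ...|.  b0=0 t=1,i=14
  bits 01111010 = 122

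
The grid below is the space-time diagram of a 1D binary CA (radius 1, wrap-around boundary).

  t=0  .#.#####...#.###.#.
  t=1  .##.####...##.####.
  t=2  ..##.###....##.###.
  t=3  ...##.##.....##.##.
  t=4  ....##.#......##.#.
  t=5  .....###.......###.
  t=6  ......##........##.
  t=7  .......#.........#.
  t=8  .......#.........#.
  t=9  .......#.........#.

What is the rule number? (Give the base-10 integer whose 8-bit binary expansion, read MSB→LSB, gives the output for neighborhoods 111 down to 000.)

  ###|#  b7=1 t=0,i=4
  ##.|#  b6=1 t=0,i=7
  #.#|#  b5=1 t=0,i=2
  #..|.  b4=0 t=0,i=8
  .##|.  b3=0 t=0,i=3
  .#.|#  b2=1 t=0,i=1
  ..#|.  b1=0 t=0,i=0
  ...|.  b0=0 t=0,i=9
  bits 11100100 = 228

228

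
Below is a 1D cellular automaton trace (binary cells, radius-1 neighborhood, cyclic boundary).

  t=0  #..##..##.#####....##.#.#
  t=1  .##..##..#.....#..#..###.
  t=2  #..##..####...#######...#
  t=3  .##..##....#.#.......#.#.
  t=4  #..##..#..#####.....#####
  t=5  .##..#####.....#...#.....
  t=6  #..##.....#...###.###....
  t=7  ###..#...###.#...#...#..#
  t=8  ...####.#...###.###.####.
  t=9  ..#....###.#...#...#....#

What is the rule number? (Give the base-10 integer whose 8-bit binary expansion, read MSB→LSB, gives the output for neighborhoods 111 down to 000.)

  ###|.  b7=0 t=0,i=11
  ##.|.  b6=0 t=0,i=0
  #.#|#  b5=1 t=0,i=9
  #..|#  b4=1 t=0,i=1
  .##|.  b3=0 t=0,i=3
  .#.|#  b2=1 t=0,i=22
  ..#|#  b1=1 t=0,i=2
  ...|.  b0=0 t=0,i=16
  bits 00110110 = 54

54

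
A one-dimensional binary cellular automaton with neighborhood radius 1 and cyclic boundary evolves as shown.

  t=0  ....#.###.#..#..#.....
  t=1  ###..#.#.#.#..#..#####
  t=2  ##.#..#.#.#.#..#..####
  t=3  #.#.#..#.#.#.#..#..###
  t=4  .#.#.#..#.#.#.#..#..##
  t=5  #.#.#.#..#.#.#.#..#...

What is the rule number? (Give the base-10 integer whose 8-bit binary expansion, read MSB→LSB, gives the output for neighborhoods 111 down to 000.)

177

  ### -> #   bit 7 = 1  t=0,i=7
  ##. -> .   bit 6 = 0  t=0,i=8
  #.# -> #   bit 5 = 1  t=0,i=5
  #.. -> #   bit 4 = 1  t=0,i=11
  .## -> .   bit 3 = 0  t=0,i=6
  .#. -> .   bit 2 = 0  t=0,i=4
  ..# -> .   bit 1 = 0  t=0,i=3
  ... -> #   bit 0 = 1  t=0,i=0
  bits 10110001 = 177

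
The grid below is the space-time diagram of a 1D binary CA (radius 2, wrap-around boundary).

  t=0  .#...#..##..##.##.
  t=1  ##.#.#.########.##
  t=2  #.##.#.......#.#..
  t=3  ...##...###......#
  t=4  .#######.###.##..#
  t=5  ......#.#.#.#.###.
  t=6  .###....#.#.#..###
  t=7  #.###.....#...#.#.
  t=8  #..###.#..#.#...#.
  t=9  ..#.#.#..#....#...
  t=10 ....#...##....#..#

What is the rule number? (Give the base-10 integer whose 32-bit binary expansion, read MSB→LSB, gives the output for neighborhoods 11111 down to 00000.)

  #####|.  b31=0 t=1,i=9
  ####.|#  b30=1 t=1,i=0
  ###.#|.  b29=0 t=1,i=1
  ###..|#  b28=1 t=3,i=10
  ##.##|#  b27=1 t=0,i=14
  ##.#.|#  b26=1 t=1,i=2
  ##..#|#  b25=1 t=0,i=10
  ##...|#  b24=1 t=3,i=5
  #.###|.  b23=0 t=1,i=7
  #.##.|.  b22=0 t=0,i=15
  #.#.#|#  b21=1 t=1,i=3
  #.#..|.  b20=0 t=2,i=5
  #..##|#  b19=1 t=0,i=7
  #..#.|#  b18=1 t=0,i=0
  #...#|#  b17=1 t=0,i=3
  #....|.  b16=0 t=2,i=7
  .####|.  b15=0 t=1,i=8
  .###.|#  b14=1 t=3,i=9
  .##.#|#  b13=1 t=0,i=13
  .##..|#  b12=1 t=0,i=9
  .#.##|.  b11=0 t=1,i=6
  .#.#.|.  b10=0 t=1,i=4
  .#..#|.  b9=0 t=0,i=6
  .#...|.  b8=0 t=0,i=2
  ..###|.  b7=0 t=3,i=8
  ..##.|#  b6=1 t=0,i=8
  ..#.#|.  b5=0 t=2,i=0
  ..#..|#  b4=1 t=0,i=1
  ...##|#  b3=1 t=3,i=2
  ...#.|.  b2=0 t=0,i=4
  ....#|.  b1=0 t=2,i=11
  .....|#  b0=1 t=2,i=8
  bits 01011111001011100111000001011001 = 1596878937

1596878937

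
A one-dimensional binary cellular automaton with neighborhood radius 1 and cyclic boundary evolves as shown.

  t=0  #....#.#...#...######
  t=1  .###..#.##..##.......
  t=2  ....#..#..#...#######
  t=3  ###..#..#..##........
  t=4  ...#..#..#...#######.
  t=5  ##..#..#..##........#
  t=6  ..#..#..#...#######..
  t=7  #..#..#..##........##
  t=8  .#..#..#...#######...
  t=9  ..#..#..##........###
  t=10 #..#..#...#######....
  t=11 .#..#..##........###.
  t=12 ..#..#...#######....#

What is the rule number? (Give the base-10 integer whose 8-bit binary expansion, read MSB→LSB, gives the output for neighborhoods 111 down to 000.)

  ### -> .   bit 7 = 0  t=0,i=16
  ##. -> .   bit 6 = 0  t=0,i=0
  #.# -> #   bit 5 = 1  t=0,i=6
  #.. -> #   bit 4 = 1  t=0,i=1
  .## -> .   bit 3 = 0  t=0,i=15
  .#. -> .   bit 2 = 0  t=0,i=5
  ..# -> .   bit 1 = 0  t=0,i=4
  ... -> #   bit 0 = 1  t=0,i=2
  bits 00110001 = 49

49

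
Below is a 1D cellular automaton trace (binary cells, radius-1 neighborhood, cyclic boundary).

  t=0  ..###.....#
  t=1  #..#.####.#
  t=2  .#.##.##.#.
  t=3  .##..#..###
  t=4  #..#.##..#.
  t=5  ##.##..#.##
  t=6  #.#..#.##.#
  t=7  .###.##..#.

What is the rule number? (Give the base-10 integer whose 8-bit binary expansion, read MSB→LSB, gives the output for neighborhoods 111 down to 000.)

  ###|#  b7=1 t=0,i=3
  ##.|.  b6=0 t=0,i=4
  #.#|#  b5=1 t=1,i=4
  #..|#  b4=1 t=0,i=0
  .##|.  b3=0 t=0,i=2
  .#.|#  b2=1 t=0,i=10
  ..#|.  b1=0 t=0,i=1
  ...|#  b0=1 t=0,i=6
  bits 10110101 = 181

181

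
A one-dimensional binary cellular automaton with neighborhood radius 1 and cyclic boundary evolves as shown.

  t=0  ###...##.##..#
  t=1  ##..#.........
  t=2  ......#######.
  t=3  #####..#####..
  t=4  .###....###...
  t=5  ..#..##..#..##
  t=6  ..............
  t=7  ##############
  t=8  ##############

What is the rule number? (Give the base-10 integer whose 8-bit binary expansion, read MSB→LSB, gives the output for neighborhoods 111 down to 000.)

  ### -> #   bit 7 = 1  t=0,i=0
  ##. -> .   bit 6 = 0  t=0,i=2
  #.# -> .   bit 5 = 0  t=0,i=8
  #.. -> .   bit 4 = 0  t=0,i=3
  .## -> .   bit 3 = 0  t=0,i=6
  .#. -> .   bit 2 = 0  t=1,i=4
  ..# -> .   bit 1 = 0  t=0,i=5
  ... -> #   bit 0 = 1  t=0,i=4
  bits 10000001 = 129

129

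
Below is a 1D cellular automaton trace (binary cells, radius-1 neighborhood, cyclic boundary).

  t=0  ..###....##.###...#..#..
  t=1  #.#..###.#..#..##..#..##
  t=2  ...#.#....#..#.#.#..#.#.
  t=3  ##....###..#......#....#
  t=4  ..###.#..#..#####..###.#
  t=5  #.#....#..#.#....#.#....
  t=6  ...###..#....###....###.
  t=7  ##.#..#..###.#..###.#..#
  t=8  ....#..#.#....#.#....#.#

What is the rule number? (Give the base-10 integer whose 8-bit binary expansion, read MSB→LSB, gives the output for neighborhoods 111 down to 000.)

25

  ### -> .   bit 7 = 0  t=0,i=3
  ##. -> .   bit 6 = 0  t=0,i=4
  #.# -> .   bit 5 = 0  t=0,i=11
  #.. -> #   bit 4 = 1  t=0,i=5
  .## -> #   bit 3 = 1  t=0,i=2
  .#. -> .   bit 2 = 0  t=0,i=18
  ..# -> .   bit 1 = 0  t=0,i=1
  ... -> #   bit 0 = 1  t=0,i=0
  bits 00011001 = 25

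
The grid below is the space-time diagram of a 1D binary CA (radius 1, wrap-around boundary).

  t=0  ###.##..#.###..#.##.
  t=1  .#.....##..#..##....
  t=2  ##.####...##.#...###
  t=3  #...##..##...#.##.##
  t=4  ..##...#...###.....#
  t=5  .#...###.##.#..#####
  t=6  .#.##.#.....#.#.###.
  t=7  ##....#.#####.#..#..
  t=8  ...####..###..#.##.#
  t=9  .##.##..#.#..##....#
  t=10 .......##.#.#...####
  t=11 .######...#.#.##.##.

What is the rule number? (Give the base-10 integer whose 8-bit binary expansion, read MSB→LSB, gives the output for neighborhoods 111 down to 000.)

135

  nb ###: next=#  (t=0,i=1, bit7=1)
  nb ##.: next=.  (t=0,i=2, bit6=0)
  nb #.#: next=.  (t=0,i=3, bit5=0)
  nb #..: next=.  (t=0,i=6, bit4=0)
  nb .##: next=.  (t=0,i=0, bit3=0)
  nb .#.: next=#  (t=0,i=8, bit2=1)
  nb ..#: next=#  (t=0,i=7, bit1=1)
  nb ...: next=#  (t=1,i=3, bit0=1)
  bits 10000111 = 135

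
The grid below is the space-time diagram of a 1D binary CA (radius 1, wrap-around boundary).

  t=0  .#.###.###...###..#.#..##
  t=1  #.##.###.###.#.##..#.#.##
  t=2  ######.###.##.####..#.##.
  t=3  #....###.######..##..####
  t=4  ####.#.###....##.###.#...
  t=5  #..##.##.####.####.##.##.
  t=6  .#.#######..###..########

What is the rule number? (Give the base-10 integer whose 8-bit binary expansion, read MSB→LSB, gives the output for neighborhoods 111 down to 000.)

  ### -> .   bit 7 = 0  t=0,i=4
  ##. -> #   bit 6 = 1  t=0,i=5
  #.# -> #   bit 5 = 1  t=0,i=0
  #.. -> #   bit 4 = 1  t=0,i=10
  .## -> #   bit 3 = 1  t=0,i=3
  .#. -> .   bit 2 = 0  t=0,i=1
  ..# -> .   bit 1 = 0  t=0,i=12
  ... -> #   bit 0 = 1  t=0,i=11
  bits 01111001 = 121

121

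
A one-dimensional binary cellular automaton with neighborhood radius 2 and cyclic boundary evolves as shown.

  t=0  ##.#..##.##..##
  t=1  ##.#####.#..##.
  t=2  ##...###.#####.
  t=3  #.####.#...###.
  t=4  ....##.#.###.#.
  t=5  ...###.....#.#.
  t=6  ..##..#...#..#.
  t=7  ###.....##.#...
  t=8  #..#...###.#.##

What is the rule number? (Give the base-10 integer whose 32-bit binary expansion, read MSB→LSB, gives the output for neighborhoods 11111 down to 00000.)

  nb #####: next=#  (t=1,i=5, bit31=1)
  nb ####.: next=#  (t=0,i=0, bit30=1)
  nb ###.#: next=#  (t=0,i=1, bit29=1)
  nb ###..: next=.  (t=5,i=5, bit28=0)
  nb ##.##: next=.  (t=0,i=8, bit27=0)
  nb ##.#.: next=.  (t=0,i=2, bit26=0)
  nb ##..#: next=.  (t=0,i=11, bit25=0)
  nb ##...: next=#  (t=2,i=2, bit24=1)
  nb #.###: next=.  (t=1,i=3, bit23=0)
  nb #.##.: next=#  (t=0,i=9, bit22=1)
  nb #.#.#: next=.  (t=3,i=0, bit21=0)
  nb #.#..: next=#  (t=0,i=3, bit20=1)
  nb #..##: next=#  (t=0,i=5, bit19=1)
  nb #..#.: next=.  (t=6,i=5, bit18=0)
  nb #...#: next=#  (t=2,i=3, bit17=1)
  nb #....: next=.  (t=4,i=0, bit16=0)
  nb .####: next=.  (t=0,i=14, bit15=0)
  nb .###.: next=.  (t=2,i=6, bit14=0)
  nb .##.#: next=#  (t=0,i=7, bit13=1)
  nb .##..: next=.  (t=0,i=10, bit12=0)
  nb .#.##: next=.  (t=3,i=1, bit11=0)
  nb .#.#.: next=.  (t=5,i=12, bit10=0)
  nb .#..#: next=#  (t=0,i=4, bit9=1)
  nb .#...: next=.  (t=3,i=8, bit8=0)
  nb ..###: next=#  (t=0,i=13, bit7=1)
  nb ..##.: next=#  (t=0,i=6, bit6=1)
  nb ..#.#: next=.  (t=5,i=11, bit5=0)
  nb ..#..: next=.  (t=6,i=6, bit4=0)
  nb ...##: next=#  (t=2,i=4, bit3=1)
  nb ...#.: next=#  (t=5,i=10, bit2=1)
  nb ....#: next=.  (t=4,i=2, bit1=0)
  nb .....: next=.  (t=4,i=1, bit0=0)
  bits 11100001010110100010001011001100 = 3780780748

3780780748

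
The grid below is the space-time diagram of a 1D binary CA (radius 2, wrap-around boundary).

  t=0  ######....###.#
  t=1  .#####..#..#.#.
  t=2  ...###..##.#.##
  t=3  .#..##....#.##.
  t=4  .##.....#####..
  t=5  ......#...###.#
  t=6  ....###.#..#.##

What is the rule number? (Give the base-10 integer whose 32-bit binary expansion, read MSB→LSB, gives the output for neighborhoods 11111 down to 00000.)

  #####|#  b31=1 t=0,i=1
  ####.|#  b30=1 t=0,i=4
  ###.#|.  b29=0 t=0,i=12
  ###..|#  b28=1 t=0,i=5
  ##.##|#  b27=1 t=0,i=13
  ##.#.|#  b26=1 t=2,i=10
  ##..#|.  b25=0 t=1,i=6
  ##...|.  b24=0 t=0,i=6
  #.###|.  b23=0 t=0,i=14
  #.##.|#  b22=1 t=2,i=13
  #.#.#|.  b21=0 t=2,i=11
  #.#..|#  b20=1 t=1,i=13
  #..##|.  b19=0 t=1,i=0
  #..#.|.  b18=0 t=1,i=7
  #...#|#  b17=1 t=2,i=1
  #....|.  b16=0 t=0,i=7
  .####|.  b15=0 t=0,i=0
  .###.|#  b14=1 t=0,i=11
  .##.#|.  b13=0 t=2,i=9
  .##..|.  b12=0 t=2,i=14
  .#.##|#  b11=1 t=2,i=12
  .#.#.|.  b10=0 t=1,i=12
  .#..#|#  b9=1 t=1,i=9
  .#...|.  b8=0 t=5,i=0
  ..###|.  b7=0 t=0,i=10
  ..##.|.  b6=0 t=2,i=8
  ..#.#|#  b5=1 t=1,i=11
  ..#..|#  b4=1 t=1,i=8
  ...##|.  b3=0 t=0,i=9
  ...#.|#  b2=1 t=3,i=9
  ....#|#  b1=1 t=0,i=8
  .....|.  b0=0 t=4,i=5
  bits 11011100010100100100101000110110 = 3696380470

3696380470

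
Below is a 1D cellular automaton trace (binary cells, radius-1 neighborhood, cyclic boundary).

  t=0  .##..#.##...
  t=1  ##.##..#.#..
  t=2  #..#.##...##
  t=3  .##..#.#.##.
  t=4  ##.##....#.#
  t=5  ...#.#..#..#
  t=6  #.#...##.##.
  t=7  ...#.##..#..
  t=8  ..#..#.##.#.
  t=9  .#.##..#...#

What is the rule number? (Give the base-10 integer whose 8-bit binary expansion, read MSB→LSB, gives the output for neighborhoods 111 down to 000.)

  nb ###: next=.  (t=2,i=11, bit7=0)
  nb ##.: next=.  (t=0,i=2, bit6=0)
  nb #.#: next=.  (t=0,i=6, bit5=0)
  nb #..: next=#  (t=0,i=3, bit4=1)
  nb .##: next=#  (t=0,i=1, bit3=1)
  nb .#.: next=.  (t=0,i=5, bit2=0)
  nb ..#: next=#  (t=0,i=0, bit1=1)
  nb ...: next=.  (t=0,i=10, bit0=0)
  bits 00011010 = 26

26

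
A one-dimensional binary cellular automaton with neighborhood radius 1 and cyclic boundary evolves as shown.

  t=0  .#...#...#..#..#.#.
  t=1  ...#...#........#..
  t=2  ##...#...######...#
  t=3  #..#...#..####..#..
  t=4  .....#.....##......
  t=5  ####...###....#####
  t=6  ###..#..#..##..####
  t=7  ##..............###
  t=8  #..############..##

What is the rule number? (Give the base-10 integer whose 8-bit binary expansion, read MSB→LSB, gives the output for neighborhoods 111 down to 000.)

  [7] ### => #  t=2,i=0
  [6] ##. => .  t=2,i=1
  [5] #.# => #  t=0,i=16
  [4] #.. => .  t=0,i=2
  [3] .## => .  t=2,i=9
  [2] .#. => .  t=0,i=1
  [1] ..# => .  t=0,i=0
  [0] ... => #  t=0,i=3
  bits 10100001 = 161

161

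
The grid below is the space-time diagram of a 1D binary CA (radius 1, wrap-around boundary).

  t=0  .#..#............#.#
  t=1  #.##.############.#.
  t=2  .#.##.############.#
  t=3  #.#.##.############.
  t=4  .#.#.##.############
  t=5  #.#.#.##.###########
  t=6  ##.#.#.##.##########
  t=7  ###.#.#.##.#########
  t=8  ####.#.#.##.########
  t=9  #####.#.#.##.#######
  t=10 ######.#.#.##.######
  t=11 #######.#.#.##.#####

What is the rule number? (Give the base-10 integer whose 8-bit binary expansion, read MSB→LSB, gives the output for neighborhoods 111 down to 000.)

243

  ###|#  b7=1 t=1,i=6
  ##.|#  b6=1 t=1,i=3
  #.#|#  b5=1 t=0,i=0
  #..|#  b4=1 t=0,i=2
  .##|.  b3=0 t=1,i=2
  .#.|.  b2=0 t=0,i=1
  ..#|#  b1=1 t=0,i=3
  ...|#  b0=1 t=0,i=6
  bits 11110011 = 243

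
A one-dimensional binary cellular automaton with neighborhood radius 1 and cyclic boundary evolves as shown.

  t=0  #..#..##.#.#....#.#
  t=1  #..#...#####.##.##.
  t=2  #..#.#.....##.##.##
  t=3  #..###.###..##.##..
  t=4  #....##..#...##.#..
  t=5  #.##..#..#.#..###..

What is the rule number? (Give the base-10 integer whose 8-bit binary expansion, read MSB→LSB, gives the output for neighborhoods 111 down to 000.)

  ###|.  b7=0 t=1,i=8
  ##.|#  b6=1 t=0,i=0
  #.#|#  b5=1 t=0,i=8
  #..|.  b4=0 t=0,i=1
  .##|.  b3=0 t=0,i=6
  .#.|#  b2=1 t=0,i=3
  ..#|.  b1=0 t=0,i=2
  ...|#  b0=1 t=0,i=13
  bits 01100101 = 101

101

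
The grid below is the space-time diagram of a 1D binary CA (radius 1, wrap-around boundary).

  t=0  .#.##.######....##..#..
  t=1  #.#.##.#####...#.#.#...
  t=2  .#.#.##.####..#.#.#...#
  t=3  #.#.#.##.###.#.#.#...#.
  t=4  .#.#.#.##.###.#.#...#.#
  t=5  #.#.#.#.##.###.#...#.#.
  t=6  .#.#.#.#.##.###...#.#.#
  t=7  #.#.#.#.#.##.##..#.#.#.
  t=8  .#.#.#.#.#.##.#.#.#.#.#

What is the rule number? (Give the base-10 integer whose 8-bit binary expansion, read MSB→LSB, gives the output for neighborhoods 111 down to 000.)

226

  nb ###: next=#  (t=0,i=7, bit7=1)
  nb ##.: next=#  (t=0,i=4, bit6=1)
  nb #.#: next=#  (t=0,i=2, bit5=1)
  nb #..: next=.  (t=0,i=12, bit4=0)
  nb .##: next=.  (t=0,i=3, bit3=0)
  nb .#.: next=.  (t=0,i=1, bit2=0)
  nb ..#: next=#  (t=0,i=0, bit1=1)
  nb ...: next=.  (t=0,i=13, bit0=0)
  bits 11100010 = 226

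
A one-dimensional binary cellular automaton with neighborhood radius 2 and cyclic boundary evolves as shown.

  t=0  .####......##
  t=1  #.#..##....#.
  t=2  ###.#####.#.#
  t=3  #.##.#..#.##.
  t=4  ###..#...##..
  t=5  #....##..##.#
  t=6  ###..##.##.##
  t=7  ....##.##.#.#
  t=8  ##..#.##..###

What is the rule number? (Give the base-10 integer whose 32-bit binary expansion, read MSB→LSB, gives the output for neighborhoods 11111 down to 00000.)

  ##### -> .   bit 31 = 0  t=2,i=6
  ####. -> .   bit 30 = 0  t=0,i=3
  ###.# -> #   bit 29 = 1  t=2,i=2
  ###.. -> .   bit 28 = 0  t=0,i=4
  ##.## -> #   bit 27 = 1  t=0,i=0
  ##.#. -> .   bit 26 = 0  t=2,i=9
  ##..# -> .   bit 25 = 0  t=4,i=3
  ##... -> #   bit 24 = 1  t=0,i=5
  #.### -> .   bit 23 = 0  t=0,i=1
  #.##. -> #   bit 22 = 1  t=3,i=2
  #.#.# -> #   bit 21 = 1  t=1,i=0
  #.#.. -> #   bit 20 = 1  t=1,i=2
  #..## -> #   bit 19 = 1  t=1,i=4
  #..#. -> .   bit 18 = 0  t=3,i=7
  #...# -> .   bit 17 = 0  t=4,i=7
  #.... -> #   bit 16 = 1  t=0,i=6
  .#### -> #   bit 15 = 1  t=0,i=2
  .###. -> .   bit 14 = 0  t=4,i=1
  .##.# -> .   bit 13 = 0  t=0,i=12
  .##.. -> #   bit 12 = 1  t=1,i=6
  .#.## -> #   bit 11 = 1  t=2,i=11
  .#.#. -> #   bit 10 = 1  t=1,i=1
  .#..# -> .   bit 9 = 0  t=1,i=3
  .#... -> #   bit 8 = 1  t=4,i=6
  ..### -> #   bit 7 = 1  t=4,i=0
  ..##. -> #   bit 6 = 1  t=0,i=11
  ..#.# -> .   bit 5 = 0  t=1,i=11
  ..#.. -> #   bit 4 = 1  t=4,i=5
  ...## -> .   bit 3 = 0  t=0,i=10
  ...#. -> #   bit 2 = 1  t=1,i=10
  ....# -> .   bit 1 = 0  t=0,i=9
  ..... -> .   bit 0 = 0  t=0,i=7
  bits 00101001011110011001110111010100 = 695836116

695836116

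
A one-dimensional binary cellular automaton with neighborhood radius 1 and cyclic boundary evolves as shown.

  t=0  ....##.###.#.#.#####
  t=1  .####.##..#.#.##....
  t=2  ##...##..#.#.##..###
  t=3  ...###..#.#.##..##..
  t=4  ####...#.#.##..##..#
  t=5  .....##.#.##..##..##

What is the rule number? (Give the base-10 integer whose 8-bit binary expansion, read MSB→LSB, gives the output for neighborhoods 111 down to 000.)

  ### -> .   bit 7 = 0  t=0,i=8
  ##. -> .   bit 6 = 0  t=0,i=5
  #.# -> #   bit 5 = 1  t=0,i=6
  #.. -> .   bit 4 = 0  t=0,i=0
  .## -> #   bit 3 = 1  t=0,i=4
  .#. -> .   bit 2 = 0  t=0,i=11
  ..# -> #   bit 1 = 1  t=0,i=3
  ... -> #   bit 0 = 1  t=0,i=1
  bits 00101011 = 43

43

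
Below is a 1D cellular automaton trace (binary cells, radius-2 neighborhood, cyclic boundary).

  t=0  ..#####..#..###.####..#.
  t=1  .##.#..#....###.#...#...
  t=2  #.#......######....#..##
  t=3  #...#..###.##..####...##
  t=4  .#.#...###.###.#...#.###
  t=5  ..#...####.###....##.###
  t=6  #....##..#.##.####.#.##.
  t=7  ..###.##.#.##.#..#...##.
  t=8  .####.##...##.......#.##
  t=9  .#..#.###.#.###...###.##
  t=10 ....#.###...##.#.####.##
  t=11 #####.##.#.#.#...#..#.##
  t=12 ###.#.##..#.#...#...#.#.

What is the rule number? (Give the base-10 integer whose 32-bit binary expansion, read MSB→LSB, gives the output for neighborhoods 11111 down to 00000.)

2747364526

  [31] ##### => #  t=0,i=4
  [30] ####. => .  t=0,i=5
  [29] ###.# => #  t=0,i=14
  [28] ###.. => .  t=0,i=6
  [27] ##.## => .  t=0,i=15
  [26] ##.#. => .  t=1,i=3
  [25] ##..# => #  t=0,i=7
  [24] ##... => #  t=2,i=15
  [23] #.### => #  t=0,i=16
  [22] #.##. => #  t=3,i=11
  [21] #.#.# => .  t=4,i=1
  [20] #.#.. => .  t=1,i=4
  [19] #..## => .  t=0,i=11
  [18] #..#. => .  t=0,i=8
  [17] #...# => .  t=0,i=0
  [16] #.... => #  t=1,i=9
  [15] .#### => .  t=0,i=3
  [14] .###. => #  t=0,i=13
  [13] .##.# => #  t=1,i=2
  [12] .##.. => #  t=3,i=12
  [11] .#.## => .  t=4,i=20
  [10] .#.#. => #  t=4,i=2
  [9] .#..# => .  t=0,i=10
  [8] .#... => .  t=0,i=23
  [7] ..### => #  t=0,i=2
  [6] ..##. => .  t=1,i=1
  [5] ..#.# => #  t=4,i=19
  [4] ..#.. => .  t=0,i=9
  [3] ...## => #  t=0,i=1
  [2] ...#. => #  t=1,i=19
  [1] ....# => #  t=1,i=10
  [0] ..... => .  t=2,i=5
  bits 10100011110000010111010010101110 = 2747364526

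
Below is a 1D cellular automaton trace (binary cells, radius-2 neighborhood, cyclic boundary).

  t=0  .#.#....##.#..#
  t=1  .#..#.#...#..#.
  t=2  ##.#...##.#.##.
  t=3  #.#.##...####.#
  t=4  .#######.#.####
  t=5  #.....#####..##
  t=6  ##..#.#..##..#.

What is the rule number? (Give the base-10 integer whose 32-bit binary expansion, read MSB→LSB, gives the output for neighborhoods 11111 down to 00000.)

  nb #####: next=.  (t=4,i=3, bit31=0)
  nb ####.: next=#  (t=3,i=11, bit30=1)
  nb ###.#: next=#  (t=3,i=12, bit29=1)
  nb ###..: next=#  (t=5,i=0, bit28=1)
  nb ##.##: next=#  (t=2,i=14, bit27=1)
  nb ##.#.: next=#  (t=0,i=10, bit26=1)
  nb ##..#: next=.  (t=5,i=11, bit25=0)
  nb ##...: next=#  (t=3,i=6, bit24=1)
  nb #.###: next=.  (t=4,i=1, bit23=0)
  nb #.##.: next=#  (t=2,i=0, bit22=1)
  nb #.#.#: next=#  (t=0,i=1, bit21=1)
  nb #.#..: next=.  (t=0,i=3, bit20=0)
  nb #..##: next=.  (t=5,i=12, bit19=0)
  nb #..#.: next=#  (t=0,i=13, bit18=1)
  nb #...#: next=#  (t=1,i=8, bit17=1)
  nb #....: next=.  (t=0,i=5, bit16=0)
  nb .####: next=.  (t=3,i=10, bit15=0)
  nb .###.: next=.  (t=5,i=14, bit14=0)
  nb .##.#: next=.  (t=0,i=9, bit13=0)
  nb .##..: next=#  (t=3,i=5, bit12=1)
  nb .#.##: next=#  (t=2,i=11, bit11=1)
  nb .#.#.: next=.  (t=0,i=0, bit10=0)
  nb .#..#: next=.  (t=0,i=12, bit9=0)
  nb .#...: next=#  (t=0,i=4, bit8=1)
  nb ..###: next=#  (t=3,i=9, bit7=1)
  nb ..##.: next=.  (t=0,i=8, bit6=0)
  nb ..#.#: next=.  (t=0,i=14, bit5=0)
  nb ..#..: next=#  (t=1,i=1, bit4=1)
  nb ...##: next=.  (t=0,i=7, bit3=0)
  nb ...#.: next=.  (t=1,i=9, bit2=0)
  nb ....#: next=#  (t=0,i=6, bit1=1)
  nb .....: next=.  (t=5,i=3, bit0=0)
  bits 01111101011001100001100110010010 = 2103843218

2103843218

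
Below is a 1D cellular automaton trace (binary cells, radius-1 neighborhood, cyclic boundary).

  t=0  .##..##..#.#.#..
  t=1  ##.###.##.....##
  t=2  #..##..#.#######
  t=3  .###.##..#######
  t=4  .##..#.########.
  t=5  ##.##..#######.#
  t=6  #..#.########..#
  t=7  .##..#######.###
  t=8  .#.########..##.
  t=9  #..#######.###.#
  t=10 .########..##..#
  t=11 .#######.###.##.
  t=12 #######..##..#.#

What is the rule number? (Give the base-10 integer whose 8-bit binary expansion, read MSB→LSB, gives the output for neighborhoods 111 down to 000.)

155

  ### -> #   bit 7 = 1  t=1,i=0
  ##. -> .   bit 6 = 0  t=0,i=2
  #.# -> .   bit 5 = 0  t=0,i=10
  #.. -> #   bit 4 = 1  t=0,i=3
  .## -> #   bit 3 = 1  t=0,i=1
  .#. -> .   bit 2 = 0  t=0,i=9
  ..# -> #   bit 1 = 1  t=0,i=0
  ... -> #   bit 0 = 1  t=0,i=15
  bits 10011011 = 155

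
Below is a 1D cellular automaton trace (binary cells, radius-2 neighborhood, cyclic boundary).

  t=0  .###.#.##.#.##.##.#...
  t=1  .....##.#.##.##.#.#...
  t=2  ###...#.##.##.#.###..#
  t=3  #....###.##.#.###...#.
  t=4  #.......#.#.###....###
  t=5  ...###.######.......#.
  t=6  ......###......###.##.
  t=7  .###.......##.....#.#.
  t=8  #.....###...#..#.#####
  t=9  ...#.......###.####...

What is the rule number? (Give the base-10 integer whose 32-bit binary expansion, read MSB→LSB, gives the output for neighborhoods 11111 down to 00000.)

146325045

  #####|.  b31=0 t=5,i=9
  ####.|.  b30=0 t=2,i=1
  ###.#|.  b29=0 t=0,i=3
  ###..|.  b28=0 t=2,i=2
  ##.##|#  b27=1 t=0,i=14
  ##.#.|.  b26=0 t=0,i=4
  ##..#|.  b25=0 t=2,i=19
  ##...|.  b24=0 t=2,i=3
  #.###|#  b23=1 t=2,i=16
  #.##.|.  b22=0 t=0,i=7
  #.#.#|#  b21=1 t=0,i=5
  #.#..|#  b20=1 t=0,i=18
  #..##|#  b19=1 t=2,i=20
  #..#.|.  b18=0 t=8,i=14
  #...#|.  b17=0 t=2,i=4
  #....|.  b16=0 t=0,i=20
  .####|#  b15=1 t=2,i=0
  .###.|.  b14=0 t=0,i=2
  .##.#|#  b13=1 t=0,i=8
  .##..|#  b12=1 t=6,i=20
  .#.##|#  b11=1 t=0,i=6
  .#.#.|#  b10=1 t=1,i=17
  .#..#|#  b9=1 t=7,i=21
  .#...|.  b8=0 t=0,i=19
  ..###|.  b7=0 t=0,i=1
  ..##.|.  b6=0 t=1,i=5
  ..#.#|#  b5=1 t=2,i=6
  ..#..|#  b4=1 t=5,i=20
  ...##|.  b3=0 t=0,i=0
  ...#.|#  b2=1 t=2,i=5
  ....#|.  b1=0 t=0,i=21
  .....|#  b0=1 t=1,i=0
  bits 00001000101110001011111000110101 = 146325045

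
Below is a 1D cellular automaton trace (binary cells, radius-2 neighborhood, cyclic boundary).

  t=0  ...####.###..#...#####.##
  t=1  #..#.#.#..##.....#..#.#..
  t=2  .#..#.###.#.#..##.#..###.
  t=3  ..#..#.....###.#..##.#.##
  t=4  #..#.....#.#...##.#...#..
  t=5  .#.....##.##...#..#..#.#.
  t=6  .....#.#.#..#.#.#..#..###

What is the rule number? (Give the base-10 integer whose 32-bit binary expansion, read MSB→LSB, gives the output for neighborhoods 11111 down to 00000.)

  [31] ##### => .  t=0,i=19
  [30] ####. => #  t=0,i=5
  [29] ###.# => .  t=0,i=6
  [28] ###.. => #  t=0,i=10
  [27] ##.## => #  t=0,i=7
  [26] ##.#. => .  t=2,i=9
  [25] ##..# => #  t=0,i=11
  [24] ##... => #  t=0,i=0
  [23] #.### => .  t=0,i=8
  [22] #.##. => .  t=0,i=23
  [21] #.#.# => .  t=1,i=5
  [20] #.#.. => #  t=1,i=7
  [19] #..## => .  t=1,i=9
  [18] #..#. => .  t=0,i=12
  [17] #...# => .  t=0,i=1
  [16] #.... => .  t=1,i=13
  [15] .#### => .  t=0,i=4
  [14] .###. => .  t=0,i=9
  [13] .##.# => .  t=2,i=16
  [12] .##.. => .  t=0,i=24
  [11] .#.## => #  t=2,i=5
  [10] .#.#. => #  t=1,i=4
  [9] .#..# => #  t=1,i=1
  [8] .#... => .  t=0,i=14
  [7] ..### => #  t=0,i=3
  [6] ..##. => #  t=1,i=10
  [5] ..#.# => .  t=1,i=3
  [4] ..#.. => .  t=0,i=13
  [3] ...## => .  t=0,i=2
  [2] ...#. => #  t=1,i=16
  [1] ....# => #  t=1,i=15
  [0] ..... => .  t=1,i=14
  bits 01011011000100000000111011000110 = 1527779014

1527779014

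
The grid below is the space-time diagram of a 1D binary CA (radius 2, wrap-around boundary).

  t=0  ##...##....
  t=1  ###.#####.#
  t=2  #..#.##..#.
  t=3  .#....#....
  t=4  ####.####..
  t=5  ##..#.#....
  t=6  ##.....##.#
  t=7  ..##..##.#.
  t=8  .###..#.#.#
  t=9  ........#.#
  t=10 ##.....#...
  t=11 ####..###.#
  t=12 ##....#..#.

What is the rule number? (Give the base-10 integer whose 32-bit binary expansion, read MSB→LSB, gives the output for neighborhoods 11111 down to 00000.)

2367787996

  [31] ##### => #  t=1,i=6
  [30] ####. => .  t=1,i=1
  [29] ###.# => .  t=1,i=2
  [28] ###.. => .  t=4,i=8
  [27] ##.## => #  t=1,i=3
  [26] ##.#. => #  t=7,i=8
  [25] ##..# => .  t=2,i=7
  [24] ##... => #  t=0,i=2
  [23] #.### => .  t=1,i=4
  [22] #.##. => .  t=2,i=5
  [21] #.#.# => #  t=8,i=8
  [20] #.#.. => .  t=2,i=0
  [19] #..## => .  t=4,i=10
  [18] #..#. => .  t=2,i=2
  [17] #...# => .  t=0,i=3
  [16] #.... => #  t=0,i=8
  [15] .#### => #  t=1,i=0
  [14] .###. => .  t=6,i=0
  [13] .##.# => .  t=6,i=8
  [12] .##.. => #  t=0,i=1
  [11] .#.## => .  t=2,i=4
  [10] .#.#. => .  t=2,i=10
  [9] .#..# => #  t=2,i=1
  [8] .#... => #  t=3,i=2
  [7] ..### => #  t=4,i=0
  [6] ..##. => #  t=0,i=0
  [5] ..#.# => .  t=2,i=3
  [4] ..#.. => #  t=3,i=1
  [3] ...## => #  t=0,i=4
  [2] ...#. => #  t=3,i=0
  [1] ....# => .  t=0,i=9
  [0] ..... => .  t=3,i=9
  bits 10001101001000011001001111011100 = 2367787996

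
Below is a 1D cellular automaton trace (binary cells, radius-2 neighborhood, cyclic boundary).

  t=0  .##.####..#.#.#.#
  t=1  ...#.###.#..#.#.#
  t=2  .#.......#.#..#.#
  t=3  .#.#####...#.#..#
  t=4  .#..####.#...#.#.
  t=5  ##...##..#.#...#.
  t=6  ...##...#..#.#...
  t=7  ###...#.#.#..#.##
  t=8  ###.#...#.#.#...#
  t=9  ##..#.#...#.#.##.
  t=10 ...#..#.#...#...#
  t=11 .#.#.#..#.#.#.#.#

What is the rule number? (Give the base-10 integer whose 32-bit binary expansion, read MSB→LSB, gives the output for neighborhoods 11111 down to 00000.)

  ##### -> #   bit 31 = 1  t=3,i=5
  ####. -> #   bit 30 = 1  t=0,i=6
  ###.# -> .   bit 29 = 0  t=1,i=7
  ###.. -> #   bit 28 = 1  t=0,i=7
  ##.## -> #   bit 27 = 1  t=0,i=3
  ##.#. -> .   bit 26 = 0  t=1,i=8
  ##..# -> .   bit 25 = 0  t=0,i=8
  ##... -> .   bit 24 = 0  t=3,i=8
  #.### -> .   bit 23 = 0  t=0,i=4
  #.##. -> .   bit 22 = 0  t=0,i=1
  #.#.# -> #   bit 21 = 1  t=0,i=12
  #.#.. -> #   bit 20 = 1  t=1,i=9
  #..## -> .   bit 19 = 0  t=4,i=3
  #..#. -> #   bit 18 = 1  t=0,i=9
  #...# -> #   bit 17 = 1  t=1,i=1
  #.... -> #   bit 16 = 1  t=2,i=3
  .#### -> #   bit 15 = 1  t=0,i=5
  .###. -> .   bit 14 = 0  t=1,i=6
  .##.# -> .   bit 13 = 0  t=0,i=2
  .##.. -> .   bit 12 = 0  t=5,i=1
  .#.## -> .   bit 11 = 0  t=0,i=0
  .#.#. -> .   bit 10 = 0  t=0,i=11
  .#..# -> .   bit 9 = 0  t=1,i=10
  .#... -> .   bit 8 = 0  t=1,i=0
  ..### -> .   bit 7 = 0  t=4,i=4
  ..##. -> .   bit 6 = 0  t=5,i=5
  ..#.# -> .   bit 5 = 0  t=0,i=10
  ..#.. -> #   bit 4 = 1  t=4,i=1
  ...## -> #   bit 3 = 1  t=5,i=4
  ...#. -> .   bit 2 = 0  t=1,i=2
  ....# -> #   bit 1 = 1  t=2,i=7
  ..... -> #   bit 0 = 1  t=2,i=4
  bits 11011000001101111000000000011011 = 3627515931

3627515931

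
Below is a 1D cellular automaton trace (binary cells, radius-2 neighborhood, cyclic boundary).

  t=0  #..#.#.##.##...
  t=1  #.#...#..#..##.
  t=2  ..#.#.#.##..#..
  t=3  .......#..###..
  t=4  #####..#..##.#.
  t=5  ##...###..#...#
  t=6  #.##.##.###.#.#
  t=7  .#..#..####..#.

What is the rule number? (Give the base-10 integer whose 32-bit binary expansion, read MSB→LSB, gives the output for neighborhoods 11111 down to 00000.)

  nb #####: next=.  (t=4,i=2, bit31=0)
  nb ####.: next=.  (t=4,i=3, bit30=0)
  nb ###.#: next=#  (t=6,i=10, bit29=1)
  nb ###..: next=.  (t=3,i=12, bit28=0)
  nb ##.##: next=#  (t=0,i=9, bit27=1)
  nb ##.#.: next=.  (t=1,i=14, bit26=0)
  nb ##..#: next=#  (t=2,i=10, bit25=1)
  nb ##...: next=#  (t=0,i=12, bit24=1)
  nb #.###: next=#  (t=4,i=0, bit23=1)
  nb #.##.: next=.  (t=0,i=7, bit22=0)
  nb #.#.#: next=.  (t=0,i=5, bit21=0)
  nb #.#..: next=#  (t=1,i=2, bit20=1)
  nb #..##: next=.  (t=1,i=11, bit19=0)
  nb #..#.: next=#  (t=0,i=2, bit18=1)
  nb #...#: next=#  (t=0,i=13, bit17=1)
  nb #....: next=.  (t=2,i=14, bit16=0)
  nb .####: next=#  (t=4,i=1, bit15=1)
  nb .###.: next=#  (t=3,i=11, bit14=1)
  nb .##.#: next=.  (t=0,i=8, bit13=0)
  nb .##..: next=.  (t=0,i=11, bit12=0)
  nb .#.##: next=#  (t=0,i=6, bit11=1)
  nb .#.#.: next=.  (t=0,i=4, bit10=0)
  nb .#..#: next=.  (t=0,i=1, bit9=0)
  nb .#...: next=.  (t=1,i=3, bit8=0)
  nb ..###: next=#  (t=3,i=10, bit7=1)
  nb ..##.: next=#  (t=1,i=12, bit6=1)
  nb ..#.#: next=.  (t=0,i=3, bit5=0)
  nb ..#..: next=#  (t=0,i=0, bit4=1)
  nb ...##: next=.  (t=5,i=4, bit3=0)
  nb ...#.: next=.  (t=0,i=14, bit2=0)
  nb ....#: next=.  (t=2,i=0, bit1=0)
  nb .....: next=#  (t=3,i=0, bit0=1)
  bits 00101011100101101100100011010001 = 731302097

731302097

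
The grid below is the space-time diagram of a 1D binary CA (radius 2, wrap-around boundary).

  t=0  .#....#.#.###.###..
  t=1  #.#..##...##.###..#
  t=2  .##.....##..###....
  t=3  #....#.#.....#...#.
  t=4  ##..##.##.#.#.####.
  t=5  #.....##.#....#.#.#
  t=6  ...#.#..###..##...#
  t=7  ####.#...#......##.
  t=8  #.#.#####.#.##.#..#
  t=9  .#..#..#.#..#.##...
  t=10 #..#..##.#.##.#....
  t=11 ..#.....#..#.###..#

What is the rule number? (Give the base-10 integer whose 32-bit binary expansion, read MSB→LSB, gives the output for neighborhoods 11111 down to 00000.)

  #####|.  b31=0 t=8,i=6
  ####.|#  b30=1 t=4,i=16
  ###.#|.  b29=0 t=0,i=12
  ###..|.  b28=0 t=0,i=16
  ##.##|#  b27=1 t=0,i=13
  ##.#.|#  b26=1 t=1,i=1
  ##..#|.  b25=0 t=1,i=16
  ##...|.  b24=0 t=0,i=17
  #.###|#  b23=1 t=0,i=10
  #.##.|#  b22=1 t=4,i=0
  #.#.#|.  b21=0 t=0,i=8
  #.#..|#  b20=1 t=1,i=2
  #..##|.  b19=0 t=1,i=4
  #..#.|#  b18=1 t=9,i=3
  #...#|#  b17=1 t=0,i=18
  #....|.  b16=0 t=0,i=3
  .####|.  b15=0 t=4,i=15
  .###.|#  b14=1 t=0,i=11
  .##.#|.  b13=0 t=1,i=0
  .##..|.  b12=0 t=1,i=6
  .#.##|.  b11=0 t=0,i=9
  .#.#.|.  b10=0 t=0,i=7
  .#..#|.  b9=0 t=1,i=3
  .#...|#  b8=1 t=0,i=2
  ..###|.  b7=0 t=2,i=12
  ..##.|.  b6=0 t=1,i=5
  ..#.#|#  b5=1 t=0,i=6
  ..#..|.  b4=0 t=0,i=1
  ...##|#  b3=1 t=1,i=9
  ...#.|#  b2=1 t=0,i=0
  ....#|.  b1=0 t=0,i=4
  .....|#  b0=1 t=2,i=5
  bits 01001100110101100100000100101101 = 1289109805

1289109805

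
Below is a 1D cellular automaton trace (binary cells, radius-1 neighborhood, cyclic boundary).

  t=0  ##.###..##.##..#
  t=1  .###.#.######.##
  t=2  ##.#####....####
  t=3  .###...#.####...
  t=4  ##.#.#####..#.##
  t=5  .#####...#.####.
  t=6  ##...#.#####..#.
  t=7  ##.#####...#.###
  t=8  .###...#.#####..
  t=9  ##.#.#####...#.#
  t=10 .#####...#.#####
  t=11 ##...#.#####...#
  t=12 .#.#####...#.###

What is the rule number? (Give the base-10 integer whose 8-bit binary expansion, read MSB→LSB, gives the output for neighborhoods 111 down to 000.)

  ### -> .   bit 7 = 0  t=0,i=0
  ##. -> #   bit 6 = 1  t=0,i=1
  #.# -> #   bit 5 = 1  t=0,i=2
  #.. -> .   bit 4 = 0  t=0,i=6
  .## -> #   bit 3 = 1  t=0,i=3
  .#. -> #   bit 2 = 1  t=1,i=5
  ..# -> #   bit 1 = 1  t=0,i=7
  ... -> #   bit 0 = 1  t=2,i=9
  bits 01101111 = 111

111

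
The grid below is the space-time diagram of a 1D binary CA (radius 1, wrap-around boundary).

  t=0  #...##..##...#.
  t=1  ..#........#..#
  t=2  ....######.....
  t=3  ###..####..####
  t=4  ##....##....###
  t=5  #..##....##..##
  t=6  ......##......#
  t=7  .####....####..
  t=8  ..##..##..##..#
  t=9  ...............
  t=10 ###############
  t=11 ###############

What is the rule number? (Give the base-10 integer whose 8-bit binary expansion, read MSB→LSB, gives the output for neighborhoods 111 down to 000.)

161

  [7] ### => #  t=2,i=5
  [6] ##. => .  t=0,i=5
  [5] #.# => #  t=0,i=14
  [4] #.. => .  t=0,i=1
  [3] .## => .  t=0,i=4
  [2] .#. => .  t=0,i=0
  [1] ..# => .  t=0,i=3
  [0] ... => #  t=0,i=2
  bits 10100001 = 161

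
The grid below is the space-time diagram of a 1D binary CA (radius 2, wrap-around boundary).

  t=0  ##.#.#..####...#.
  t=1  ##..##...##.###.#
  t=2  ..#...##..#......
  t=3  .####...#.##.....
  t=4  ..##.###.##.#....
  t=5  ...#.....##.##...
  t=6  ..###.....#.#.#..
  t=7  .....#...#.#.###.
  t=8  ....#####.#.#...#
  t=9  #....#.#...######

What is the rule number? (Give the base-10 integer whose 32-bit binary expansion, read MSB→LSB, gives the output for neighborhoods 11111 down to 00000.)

  [31] ##### => .  t=8,i=6
  [30] ####. => #  t=0,i=10
  [29] ###.# => .  t=1,i=14
  [28] ###.. => .  t=0,i=11
  [27] ##.## => .  t=1,i=11
  [26] ##.#. => .  t=0,i=2
  [25] ##..# => #  t=1,i=2
  [24] ##... => #  t=0,i=12
  [23] #.### => .  t=1,i=12
  [22] #.##. => #  t=0,i=0
  [21] #.#.# => .  t=0,i=3
  [20] #.#.. => #  t=0,i=5
  [19] #..## => .  t=0,i=7
  [18] #..#. => .  t=2,i=9
  [17] #...# => #  t=0,i=13
  [16] #.... => .  t=2,i=12
  [15] .#### => #  t=0,i=9
  [14] .###. => .  t=1,i=0
  [13] .##.# => #  t=0,i=1
  [12] .##.. => .  t=1,i=5
  [11] .#.## => #  t=0,i=16
  [10] .#.#. => #  t=0,i=4
  [9] .#..# => .  t=0,i=6
  [8] .#... => #  t=2,i=3
  [7] ..### => .  t=0,i=8
  [6] ..##. => .  t=1,i=4
  [5] ..#.# => .  t=0,i=15
  [4] ..#.. => #  t=2,i=2
  [3] ...## => .  t=1,i=8
  [2] ...#. => #  t=0,i=14
  [1] ....# => .  t=2,i=0
  [0] ..... => .  t=2,i=13
  bits 01000011010100101010110100010100 = 1129491732

1129491732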